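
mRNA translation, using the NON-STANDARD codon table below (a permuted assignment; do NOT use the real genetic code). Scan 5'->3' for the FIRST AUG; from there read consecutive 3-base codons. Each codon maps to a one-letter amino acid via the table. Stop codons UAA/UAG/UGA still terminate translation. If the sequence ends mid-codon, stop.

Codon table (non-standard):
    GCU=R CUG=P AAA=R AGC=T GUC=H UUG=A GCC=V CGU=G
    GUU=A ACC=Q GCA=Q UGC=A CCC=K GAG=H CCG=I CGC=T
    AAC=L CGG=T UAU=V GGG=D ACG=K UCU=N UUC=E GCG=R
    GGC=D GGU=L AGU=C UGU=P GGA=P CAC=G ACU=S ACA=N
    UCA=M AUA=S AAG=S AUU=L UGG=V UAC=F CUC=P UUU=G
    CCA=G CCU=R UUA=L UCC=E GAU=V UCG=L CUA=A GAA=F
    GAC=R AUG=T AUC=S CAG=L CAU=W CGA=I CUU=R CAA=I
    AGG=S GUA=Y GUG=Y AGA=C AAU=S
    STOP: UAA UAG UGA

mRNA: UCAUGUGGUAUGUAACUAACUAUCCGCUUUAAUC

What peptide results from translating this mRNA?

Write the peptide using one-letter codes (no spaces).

start AUG at pos 2
pos 2: AUG -> T; peptide=T
pos 5: UGG -> V; peptide=TV
pos 8: UAU -> V; peptide=TVV
pos 11: GUA -> Y; peptide=TVVY
pos 14: ACU -> S; peptide=TVVYS
pos 17: AAC -> L; peptide=TVVYSL
pos 20: UAU -> V; peptide=TVVYSLV
pos 23: CCG -> I; peptide=TVVYSLVI
pos 26: CUU -> R; peptide=TVVYSLVIR
pos 29: UAA -> STOP

Answer: TVVYSLVIR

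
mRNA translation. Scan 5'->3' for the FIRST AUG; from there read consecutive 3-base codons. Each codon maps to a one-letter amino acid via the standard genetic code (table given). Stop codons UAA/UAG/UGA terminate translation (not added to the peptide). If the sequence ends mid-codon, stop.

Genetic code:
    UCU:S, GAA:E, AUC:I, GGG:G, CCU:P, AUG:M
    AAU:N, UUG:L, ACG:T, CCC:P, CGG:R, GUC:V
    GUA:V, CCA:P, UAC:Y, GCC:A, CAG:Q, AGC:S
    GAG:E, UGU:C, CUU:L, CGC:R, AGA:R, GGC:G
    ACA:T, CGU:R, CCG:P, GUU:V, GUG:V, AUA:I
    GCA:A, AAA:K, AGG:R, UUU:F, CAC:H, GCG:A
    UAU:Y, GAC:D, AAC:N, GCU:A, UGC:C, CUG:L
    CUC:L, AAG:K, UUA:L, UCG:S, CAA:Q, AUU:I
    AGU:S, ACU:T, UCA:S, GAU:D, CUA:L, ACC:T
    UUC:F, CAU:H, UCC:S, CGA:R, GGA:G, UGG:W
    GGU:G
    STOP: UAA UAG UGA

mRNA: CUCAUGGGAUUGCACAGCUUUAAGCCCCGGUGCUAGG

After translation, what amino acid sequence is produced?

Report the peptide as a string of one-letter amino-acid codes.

start AUG at pos 3
pos 3: AUG -> M; peptide=M
pos 6: GGA -> G; peptide=MG
pos 9: UUG -> L; peptide=MGL
pos 12: CAC -> H; peptide=MGLH
pos 15: AGC -> S; peptide=MGLHS
pos 18: UUU -> F; peptide=MGLHSF
pos 21: AAG -> K; peptide=MGLHSFK
pos 24: CCC -> P; peptide=MGLHSFKP
pos 27: CGG -> R; peptide=MGLHSFKPR
pos 30: UGC -> C; peptide=MGLHSFKPRC
pos 33: UAG -> STOP

Answer: MGLHSFKPRC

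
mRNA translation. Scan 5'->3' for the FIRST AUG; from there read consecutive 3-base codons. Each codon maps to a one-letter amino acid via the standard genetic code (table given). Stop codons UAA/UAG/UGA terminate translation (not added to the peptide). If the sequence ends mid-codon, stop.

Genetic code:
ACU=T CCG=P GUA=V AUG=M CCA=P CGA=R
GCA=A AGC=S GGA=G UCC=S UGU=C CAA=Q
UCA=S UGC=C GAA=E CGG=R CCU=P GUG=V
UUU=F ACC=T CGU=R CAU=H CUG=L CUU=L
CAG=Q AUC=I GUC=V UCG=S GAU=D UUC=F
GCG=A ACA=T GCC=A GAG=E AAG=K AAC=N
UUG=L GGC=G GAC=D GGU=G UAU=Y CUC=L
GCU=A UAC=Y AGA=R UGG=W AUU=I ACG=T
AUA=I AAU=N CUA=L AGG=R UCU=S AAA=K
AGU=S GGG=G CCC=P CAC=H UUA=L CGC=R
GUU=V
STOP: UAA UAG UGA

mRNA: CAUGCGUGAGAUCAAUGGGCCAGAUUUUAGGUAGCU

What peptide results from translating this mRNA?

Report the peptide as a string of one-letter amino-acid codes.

start AUG at pos 1
pos 1: AUG -> M; peptide=M
pos 4: CGU -> R; peptide=MR
pos 7: GAG -> E; peptide=MRE
pos 10: AUC -> I; peptide=MREI
pos 13: AAU -> N; peptide=MREIN
pos 16: GGG -> G; peptide=MREING
pos 19: CCA -> P; peptide=MREINGP
pos 22: GAU -> D; peptide=MREINGPD
pos 25: UUU -> F; peptide=MREINGPDF
pos 28: AGG -> R; peptide=MREINGPDFR
pos 31: UAG -> STOP

Answer: MREINGPDFR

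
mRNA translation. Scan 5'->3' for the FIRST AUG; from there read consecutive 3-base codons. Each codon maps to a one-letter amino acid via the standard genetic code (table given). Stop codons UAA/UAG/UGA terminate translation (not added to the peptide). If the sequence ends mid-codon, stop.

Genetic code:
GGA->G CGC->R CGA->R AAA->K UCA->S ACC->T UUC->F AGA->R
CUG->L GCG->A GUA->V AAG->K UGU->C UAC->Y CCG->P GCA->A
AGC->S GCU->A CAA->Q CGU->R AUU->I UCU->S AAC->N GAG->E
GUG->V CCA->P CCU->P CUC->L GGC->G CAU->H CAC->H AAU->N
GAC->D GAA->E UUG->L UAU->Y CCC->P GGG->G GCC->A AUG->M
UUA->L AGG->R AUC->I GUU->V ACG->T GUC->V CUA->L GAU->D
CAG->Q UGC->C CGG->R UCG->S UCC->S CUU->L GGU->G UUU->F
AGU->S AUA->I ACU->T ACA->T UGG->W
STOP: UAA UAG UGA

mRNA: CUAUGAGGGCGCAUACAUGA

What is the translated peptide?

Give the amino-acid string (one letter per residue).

start AUG at pos 2
pos 2: AUG -> M; peptide=M
pos 5: AGG -> R; peptide=MR
pos 8: GCG -> A; peptide=MRA
pos 11: CAU -> H; peptide=MRAH
pos 14: ACA -> T; peptide=MRAHT
pos 17: UGA -> STOP

Answer: MRAHT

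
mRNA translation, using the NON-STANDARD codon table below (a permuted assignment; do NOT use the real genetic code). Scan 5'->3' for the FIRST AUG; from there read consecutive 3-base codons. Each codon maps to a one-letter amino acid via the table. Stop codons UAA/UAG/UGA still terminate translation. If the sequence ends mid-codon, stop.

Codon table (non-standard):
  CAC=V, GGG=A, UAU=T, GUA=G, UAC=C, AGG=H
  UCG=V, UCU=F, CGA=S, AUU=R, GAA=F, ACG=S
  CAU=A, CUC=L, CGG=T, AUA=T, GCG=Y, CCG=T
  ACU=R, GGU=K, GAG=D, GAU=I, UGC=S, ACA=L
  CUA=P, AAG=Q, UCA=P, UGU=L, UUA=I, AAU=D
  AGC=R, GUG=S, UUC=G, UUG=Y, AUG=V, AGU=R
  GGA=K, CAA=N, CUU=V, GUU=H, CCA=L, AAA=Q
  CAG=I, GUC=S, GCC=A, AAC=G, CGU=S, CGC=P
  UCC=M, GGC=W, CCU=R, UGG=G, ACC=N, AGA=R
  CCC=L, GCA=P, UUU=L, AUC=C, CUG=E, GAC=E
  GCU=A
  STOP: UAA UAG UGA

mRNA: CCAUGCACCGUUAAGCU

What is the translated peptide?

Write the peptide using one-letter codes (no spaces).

start AUG at pos 2
pos 2: AUG -> V; peptide=V
pos 5: CAC -> V; peptide=VV
pos 8: CGU -> S; peptide=VVS
pos 11: UAA -> STOP

Answer: VVS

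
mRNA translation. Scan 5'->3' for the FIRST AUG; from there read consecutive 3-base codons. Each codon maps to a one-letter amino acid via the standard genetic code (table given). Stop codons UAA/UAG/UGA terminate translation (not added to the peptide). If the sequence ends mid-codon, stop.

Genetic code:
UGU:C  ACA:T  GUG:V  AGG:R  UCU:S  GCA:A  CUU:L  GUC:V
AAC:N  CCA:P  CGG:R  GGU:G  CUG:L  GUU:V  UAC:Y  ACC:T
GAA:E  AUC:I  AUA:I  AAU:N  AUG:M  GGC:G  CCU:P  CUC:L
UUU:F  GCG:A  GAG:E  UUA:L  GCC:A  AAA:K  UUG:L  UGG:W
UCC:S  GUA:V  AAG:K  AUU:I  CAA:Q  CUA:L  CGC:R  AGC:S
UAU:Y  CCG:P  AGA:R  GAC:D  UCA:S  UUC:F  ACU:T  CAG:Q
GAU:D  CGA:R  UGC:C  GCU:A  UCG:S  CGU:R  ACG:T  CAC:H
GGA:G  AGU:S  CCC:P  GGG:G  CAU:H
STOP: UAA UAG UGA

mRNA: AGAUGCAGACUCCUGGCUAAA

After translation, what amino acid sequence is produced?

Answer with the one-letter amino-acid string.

Answer: MQTPG

Derivation:
start AUG at pos 2
pos 2: AUG -> M; peptide=M
pos 5: CAG -> Q; peptide=MQ
pos 8: ACU -> T; peptide=MQT
pos 11: CCU -> P; peptide=MQTP
pos 14: GGC -> G; peptide=MQTPG
pos 17: UAA -> STOP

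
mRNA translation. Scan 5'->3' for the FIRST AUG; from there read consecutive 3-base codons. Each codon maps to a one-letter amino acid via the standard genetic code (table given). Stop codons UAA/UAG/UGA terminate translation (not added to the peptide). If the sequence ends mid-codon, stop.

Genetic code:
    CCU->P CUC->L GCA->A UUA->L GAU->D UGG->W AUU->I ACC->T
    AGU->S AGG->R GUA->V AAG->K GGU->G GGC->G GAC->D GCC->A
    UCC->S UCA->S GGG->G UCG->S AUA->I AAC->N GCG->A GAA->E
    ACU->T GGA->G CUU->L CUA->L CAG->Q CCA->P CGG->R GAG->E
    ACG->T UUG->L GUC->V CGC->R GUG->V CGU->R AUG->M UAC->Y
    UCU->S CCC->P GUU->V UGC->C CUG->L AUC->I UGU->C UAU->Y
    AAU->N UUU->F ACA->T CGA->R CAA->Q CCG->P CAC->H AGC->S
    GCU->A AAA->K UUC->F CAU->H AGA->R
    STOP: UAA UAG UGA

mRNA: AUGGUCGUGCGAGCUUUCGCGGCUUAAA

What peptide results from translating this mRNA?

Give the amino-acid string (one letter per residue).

start AUG at pos 0
pos 0: AUG -> M; peptide=M
pos 3: GUC -> V; peptide=MV
pos 6: GUG -> V; peptide=MVV
pos 9: CGA -> R; peptide=MVVR
pos 12: GCU -> A; peptide=MVVRA
pos 15: UUC -> F; peptide=MVVRAF
pos 18: GCG -> A; peptide=MVVRAFA
pos 21: GCU -> A; peptide=MVVRAFAA
pos 24: UAA -> STOP

Answer: MVVRAFAA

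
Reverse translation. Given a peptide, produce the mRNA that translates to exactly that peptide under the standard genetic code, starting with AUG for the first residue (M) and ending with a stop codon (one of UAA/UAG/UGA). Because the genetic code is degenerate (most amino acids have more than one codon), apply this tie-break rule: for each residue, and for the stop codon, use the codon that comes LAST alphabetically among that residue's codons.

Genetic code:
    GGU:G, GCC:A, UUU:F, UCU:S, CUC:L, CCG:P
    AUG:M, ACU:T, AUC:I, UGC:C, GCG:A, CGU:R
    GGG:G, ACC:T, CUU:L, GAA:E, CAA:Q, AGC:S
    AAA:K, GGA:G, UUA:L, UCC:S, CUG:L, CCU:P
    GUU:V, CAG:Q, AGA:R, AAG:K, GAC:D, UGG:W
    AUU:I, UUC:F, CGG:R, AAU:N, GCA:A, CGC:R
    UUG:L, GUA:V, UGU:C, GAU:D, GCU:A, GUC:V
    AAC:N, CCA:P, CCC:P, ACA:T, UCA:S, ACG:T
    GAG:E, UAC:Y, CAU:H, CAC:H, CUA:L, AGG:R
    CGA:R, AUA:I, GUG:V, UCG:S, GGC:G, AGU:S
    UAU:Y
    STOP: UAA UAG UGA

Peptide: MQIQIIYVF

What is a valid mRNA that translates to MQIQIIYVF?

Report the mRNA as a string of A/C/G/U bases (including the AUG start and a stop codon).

Answer: mRNA: AUGCAGAUUCAGAUUAUUUAUGUUUUUUGA

Derivation:
residue 1: M -> AUG (start codon)
residue 2: Q codons sorted = CAA,CAG -> pick last = CAG
residue 3: I codons sorted = AUA,AUC,AUU -> pick last = AUU
residue 4: Q codons sorted = CAA,CAG -> pick last = CAG
residue 5: I codons sorted = AUA,AUC,AUU -> pick last = AUU
residue 6: I codons sorted = AUA,AUC,AUU -> pick last = AUU
residue 7: Y codons sorted = UAC,UAU -> pick last = UAU
residue 8: V codons sorted = GUA,GUC,GUG,GUU -> pick last = GUU
residue 9: F codons sorted = UUC,UUU -> pick last = UUU
terminator: stop codons sorted = UAA,UAG,UGA -> pick last = UGA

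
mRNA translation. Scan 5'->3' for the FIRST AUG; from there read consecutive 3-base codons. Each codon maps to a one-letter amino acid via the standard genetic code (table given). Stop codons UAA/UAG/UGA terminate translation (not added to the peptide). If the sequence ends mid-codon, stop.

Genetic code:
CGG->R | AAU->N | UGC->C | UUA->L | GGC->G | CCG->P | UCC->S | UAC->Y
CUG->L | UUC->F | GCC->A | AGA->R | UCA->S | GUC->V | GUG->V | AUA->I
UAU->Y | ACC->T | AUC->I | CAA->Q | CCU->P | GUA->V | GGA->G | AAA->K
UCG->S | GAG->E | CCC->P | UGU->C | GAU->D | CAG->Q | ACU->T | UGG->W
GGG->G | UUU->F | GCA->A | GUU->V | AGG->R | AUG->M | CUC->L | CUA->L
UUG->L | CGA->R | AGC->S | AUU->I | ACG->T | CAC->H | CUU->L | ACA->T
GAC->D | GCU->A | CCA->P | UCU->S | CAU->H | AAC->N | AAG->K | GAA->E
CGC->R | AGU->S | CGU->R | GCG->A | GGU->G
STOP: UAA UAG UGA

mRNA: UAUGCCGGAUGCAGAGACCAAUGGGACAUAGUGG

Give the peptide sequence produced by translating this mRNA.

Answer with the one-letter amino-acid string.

Answer: MPDAETNGT

Derivation:
start AUG at pos 1
pos 1: AUG -> M; peptide=M
pos 4: CCG -> P; peptide=MP
pos 7: GAU -> D; peptide=MPD
pos 10: GCA -> A; peptide=MPDA
pos 13: GAG -> E; peptide=MPDAE
pos 16: ACC -> T; peptide=MPDAET
pos 19: AAU -> N; peptide=MPDAETN
pos 22: GGG -> G; peptide=MPDAETNG
pos 25: ACA -> T; peptide=MPDAETNGT
pos 28: UAG -> STOP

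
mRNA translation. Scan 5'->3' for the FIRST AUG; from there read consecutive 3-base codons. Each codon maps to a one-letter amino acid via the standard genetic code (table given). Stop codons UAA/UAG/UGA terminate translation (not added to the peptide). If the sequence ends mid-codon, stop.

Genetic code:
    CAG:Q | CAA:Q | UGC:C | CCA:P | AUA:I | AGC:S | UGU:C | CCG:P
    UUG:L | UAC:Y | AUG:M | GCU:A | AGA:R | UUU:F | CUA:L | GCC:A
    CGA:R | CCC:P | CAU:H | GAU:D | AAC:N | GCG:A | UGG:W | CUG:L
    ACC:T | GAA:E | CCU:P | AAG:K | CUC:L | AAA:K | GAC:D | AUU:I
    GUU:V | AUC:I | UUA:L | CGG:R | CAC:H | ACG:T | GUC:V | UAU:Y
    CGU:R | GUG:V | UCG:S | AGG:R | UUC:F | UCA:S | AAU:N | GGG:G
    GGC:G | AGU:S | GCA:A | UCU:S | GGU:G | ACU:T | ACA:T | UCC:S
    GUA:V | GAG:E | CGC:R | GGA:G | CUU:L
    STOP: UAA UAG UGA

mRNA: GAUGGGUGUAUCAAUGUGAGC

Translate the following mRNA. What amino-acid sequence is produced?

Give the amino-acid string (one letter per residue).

Answer: MGVSM

Derivation:
start AUG at pos 1
pos 1: AUG -> M; peptide=M
pos 4: GGU -> G; peptide=MG
pos 7: GUA -> V; peptide=MGV
pos 10: UCA -> S; peptide=MGVS
pos 13: AUG -> M; peptide=MGVSM
pos 16: UGA -> STOP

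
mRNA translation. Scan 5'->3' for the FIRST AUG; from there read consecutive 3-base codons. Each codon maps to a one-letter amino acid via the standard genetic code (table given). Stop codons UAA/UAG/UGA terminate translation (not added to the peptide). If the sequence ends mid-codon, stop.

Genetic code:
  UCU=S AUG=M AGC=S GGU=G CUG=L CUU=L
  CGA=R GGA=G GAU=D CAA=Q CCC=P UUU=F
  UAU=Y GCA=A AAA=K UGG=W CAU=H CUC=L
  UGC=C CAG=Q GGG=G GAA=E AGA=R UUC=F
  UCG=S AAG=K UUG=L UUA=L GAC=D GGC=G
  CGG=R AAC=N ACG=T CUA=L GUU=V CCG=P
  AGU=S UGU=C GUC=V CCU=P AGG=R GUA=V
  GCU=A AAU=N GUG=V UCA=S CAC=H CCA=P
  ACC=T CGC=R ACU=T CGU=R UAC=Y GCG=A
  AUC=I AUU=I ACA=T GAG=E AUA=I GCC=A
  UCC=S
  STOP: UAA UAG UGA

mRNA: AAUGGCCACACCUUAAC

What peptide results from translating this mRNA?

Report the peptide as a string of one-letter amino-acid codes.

Answer: MATP

Derivation:
start AUG at pos 1
pos 1: AUG -> M; peptide=M
pos 4: GCC -> A; peptide=MA
pos 7: ACA -> T; peptide=MAT
pos 10: CCU -> P; peptide=MATP
pos 13: UAA -> STOP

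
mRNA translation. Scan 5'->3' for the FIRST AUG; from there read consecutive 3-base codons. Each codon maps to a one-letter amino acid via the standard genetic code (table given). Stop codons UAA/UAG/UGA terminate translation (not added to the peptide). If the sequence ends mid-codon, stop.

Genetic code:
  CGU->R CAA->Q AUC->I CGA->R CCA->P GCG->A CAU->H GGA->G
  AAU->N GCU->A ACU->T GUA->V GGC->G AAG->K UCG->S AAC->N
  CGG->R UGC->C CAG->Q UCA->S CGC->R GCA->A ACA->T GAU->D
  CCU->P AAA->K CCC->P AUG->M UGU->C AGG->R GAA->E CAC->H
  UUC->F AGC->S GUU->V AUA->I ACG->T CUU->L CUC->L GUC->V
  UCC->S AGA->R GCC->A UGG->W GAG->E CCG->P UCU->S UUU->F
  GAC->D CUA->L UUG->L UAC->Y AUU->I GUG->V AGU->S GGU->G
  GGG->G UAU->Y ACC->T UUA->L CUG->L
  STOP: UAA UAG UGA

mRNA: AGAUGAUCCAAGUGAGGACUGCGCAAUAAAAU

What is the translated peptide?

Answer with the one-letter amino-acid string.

start AUG at pos 2
pos 2: AUG -> M; peptide=M
pos 5: AUC -> I; peptide=MI
pos 8: CAA -> Q; peptide=MIQ
pos 11: GUG -> V; peptide=MIQV
pos 14: AGG -> R; peptide=MIQVR
pos 17: ACU -> T; peptide=MIQVRT
pos 20: GCG -> A; peptide=MIQVRTA
pos 23: CAA -> Q; peptide=MIQVRTAQ
pos 26: UAA -> STOP

Answer: MIQVRTAQ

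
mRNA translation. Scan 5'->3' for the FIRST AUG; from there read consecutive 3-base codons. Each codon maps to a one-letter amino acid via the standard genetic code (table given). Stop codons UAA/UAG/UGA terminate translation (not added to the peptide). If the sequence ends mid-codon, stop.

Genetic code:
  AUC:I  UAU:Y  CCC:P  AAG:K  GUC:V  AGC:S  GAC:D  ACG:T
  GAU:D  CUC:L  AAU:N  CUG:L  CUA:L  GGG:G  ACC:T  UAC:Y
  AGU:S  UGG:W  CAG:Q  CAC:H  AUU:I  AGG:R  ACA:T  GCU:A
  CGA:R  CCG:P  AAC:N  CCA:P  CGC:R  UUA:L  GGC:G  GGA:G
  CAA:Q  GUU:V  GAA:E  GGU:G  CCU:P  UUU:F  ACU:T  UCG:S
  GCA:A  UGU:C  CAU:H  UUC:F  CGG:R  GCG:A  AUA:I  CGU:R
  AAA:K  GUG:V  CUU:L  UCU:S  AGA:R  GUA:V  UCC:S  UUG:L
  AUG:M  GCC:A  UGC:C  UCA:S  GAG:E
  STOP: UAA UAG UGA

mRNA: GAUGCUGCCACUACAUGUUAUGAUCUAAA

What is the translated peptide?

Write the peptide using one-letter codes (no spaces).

start AUG at pos 1
pos 1: AUG -> M; peptide=M
pos 4: CUG -> L; peptide=ML
pos 7: CCA -> P; peptide=MLP
pos 10: CUA -> L; peptide=MLPL
pos 13: CAU -> H; peptide=MLPLH
pos 16: GUU -> V; peptide=MLPLHV
pos 19: AUG -> M; peptide=MLPLHVM
pos 22: AUC -> I; peptide=MLPLHVMI
pos 25: UAA -> STOP

Answer: MLPLHVMI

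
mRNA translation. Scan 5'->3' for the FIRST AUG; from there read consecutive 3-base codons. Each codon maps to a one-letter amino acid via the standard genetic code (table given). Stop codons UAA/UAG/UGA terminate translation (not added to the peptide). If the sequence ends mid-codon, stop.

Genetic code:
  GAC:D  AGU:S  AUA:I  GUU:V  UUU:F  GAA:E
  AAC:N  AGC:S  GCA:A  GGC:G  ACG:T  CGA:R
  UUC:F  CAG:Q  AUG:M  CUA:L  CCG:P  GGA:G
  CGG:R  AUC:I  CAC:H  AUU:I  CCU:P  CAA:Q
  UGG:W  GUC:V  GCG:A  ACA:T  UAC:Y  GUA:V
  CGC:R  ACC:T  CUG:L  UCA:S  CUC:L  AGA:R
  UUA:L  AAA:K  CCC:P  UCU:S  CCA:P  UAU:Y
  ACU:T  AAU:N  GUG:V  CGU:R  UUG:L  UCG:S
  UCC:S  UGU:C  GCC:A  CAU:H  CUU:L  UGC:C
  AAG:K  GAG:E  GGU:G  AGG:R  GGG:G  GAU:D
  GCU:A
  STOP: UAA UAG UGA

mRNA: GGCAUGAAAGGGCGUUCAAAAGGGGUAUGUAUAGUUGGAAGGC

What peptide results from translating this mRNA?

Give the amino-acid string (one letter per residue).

Answer: MKGRSKGVCIVGR

Derivation:
start AUG at pos 3
pos 3: AUG -> M; peptide=M
pos 6: AAA -> K; peptide=MK
pos 9: GGG -> G; peptide=MKG
pos 12: CGU -> R; peptide=MKGR
pos 15: UCA -> S; peptide=MKGRS
pos 18: AAA -> K; peptide=MKGRSK
pos 21: GGG -> G; peptide=MKGRSKG
pos 24: GUA -> V; peptide=MKGRSKGV
pos 27: UGU -> C; peptide=MKGRSKGVC
pos 30: AUA -> I; peptide=MKGRSKGVCI
pos 33: GUU -> V; peptide=MKGRSKGVCIV
pos 36: GGA -> G; peptide=MKGRSKGVCIVG
pos 39: AGG -> R; peptide=MKGRSKGVCIVGR
pos 42: only 1 nt remain (<3), stop (end of mRNA)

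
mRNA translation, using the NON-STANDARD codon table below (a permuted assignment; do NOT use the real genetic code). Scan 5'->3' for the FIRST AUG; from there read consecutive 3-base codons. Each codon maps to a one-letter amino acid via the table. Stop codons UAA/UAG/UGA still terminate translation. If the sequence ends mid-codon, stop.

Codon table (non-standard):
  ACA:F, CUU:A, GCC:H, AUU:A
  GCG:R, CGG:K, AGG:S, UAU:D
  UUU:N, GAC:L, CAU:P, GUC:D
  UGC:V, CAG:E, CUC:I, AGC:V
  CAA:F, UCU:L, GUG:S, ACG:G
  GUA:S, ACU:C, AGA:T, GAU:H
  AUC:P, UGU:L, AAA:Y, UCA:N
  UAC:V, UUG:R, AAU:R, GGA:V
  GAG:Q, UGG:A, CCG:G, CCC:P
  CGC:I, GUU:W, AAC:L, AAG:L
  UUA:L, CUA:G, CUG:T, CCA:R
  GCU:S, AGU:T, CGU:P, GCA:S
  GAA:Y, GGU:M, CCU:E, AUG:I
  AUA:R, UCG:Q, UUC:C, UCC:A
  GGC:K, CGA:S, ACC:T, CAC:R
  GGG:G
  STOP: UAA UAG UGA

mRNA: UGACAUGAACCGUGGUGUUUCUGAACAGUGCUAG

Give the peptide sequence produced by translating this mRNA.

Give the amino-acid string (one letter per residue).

start AUG at pos 4
pos 4: AUG -> I; peptide=I
pos 7: AAC -> L; peptide=IL
pos 10: CGU -> P; peptide=ILP
pos 13: GGU -> M; peptide=ILPM
pos 16: GUU -> W; peptide=ILPMW
pos 19: UCU -> L; peptide=ILPMWL
pos 22: GAA -> Y; peptide=ILPMWLY
pos 25: CAG -> E; peptide=ILPMWLYE
pos 28: UGC -> V; peptide=ILPMWLYEV
pos 31: UAG -> STOP

Answer: ILPMWLYEV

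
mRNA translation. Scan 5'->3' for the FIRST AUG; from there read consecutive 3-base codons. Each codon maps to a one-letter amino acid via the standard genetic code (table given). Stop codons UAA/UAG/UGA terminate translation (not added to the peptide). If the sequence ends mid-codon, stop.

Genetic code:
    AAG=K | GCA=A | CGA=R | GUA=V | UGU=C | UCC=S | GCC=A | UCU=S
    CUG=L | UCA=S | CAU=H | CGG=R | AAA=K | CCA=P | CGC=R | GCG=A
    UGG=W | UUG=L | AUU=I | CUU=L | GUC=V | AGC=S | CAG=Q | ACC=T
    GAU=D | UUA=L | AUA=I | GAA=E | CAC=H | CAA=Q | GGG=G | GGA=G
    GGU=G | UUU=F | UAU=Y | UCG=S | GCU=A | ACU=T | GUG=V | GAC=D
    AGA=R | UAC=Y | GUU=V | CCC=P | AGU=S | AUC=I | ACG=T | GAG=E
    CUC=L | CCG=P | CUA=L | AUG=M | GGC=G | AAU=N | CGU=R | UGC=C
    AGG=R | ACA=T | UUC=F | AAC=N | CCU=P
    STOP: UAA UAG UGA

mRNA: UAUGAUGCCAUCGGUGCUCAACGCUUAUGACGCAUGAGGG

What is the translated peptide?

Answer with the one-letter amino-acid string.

Answer: MMPSVLNAYDA

Derivation:
start AUG at pos 1
pos 1: AUG -> M; peptide=M
pos 4: AUG -> M; peptide=MM
pos 7: CCA -> P; peptide=MMP
pos 10: UCG -> S; peptide=MMPS
pos 13: GUG -> V; peptide=MMPSV
pos 16: CUC -> L; peptide=MMPSVL
pos 19: AAC -> N; peptide=MMPSVLN
pos 22: GCU -> A; peptide=MMPSVLNA
pos 25: UAU -> Y; peptide=MMPSVLNAY
pos 28: GAC -> D; peptide=MMPSVLNAYD
pos 31: GCA -> A; peptide=MMPSVLNAYDA
pos 34: UGA -> STOP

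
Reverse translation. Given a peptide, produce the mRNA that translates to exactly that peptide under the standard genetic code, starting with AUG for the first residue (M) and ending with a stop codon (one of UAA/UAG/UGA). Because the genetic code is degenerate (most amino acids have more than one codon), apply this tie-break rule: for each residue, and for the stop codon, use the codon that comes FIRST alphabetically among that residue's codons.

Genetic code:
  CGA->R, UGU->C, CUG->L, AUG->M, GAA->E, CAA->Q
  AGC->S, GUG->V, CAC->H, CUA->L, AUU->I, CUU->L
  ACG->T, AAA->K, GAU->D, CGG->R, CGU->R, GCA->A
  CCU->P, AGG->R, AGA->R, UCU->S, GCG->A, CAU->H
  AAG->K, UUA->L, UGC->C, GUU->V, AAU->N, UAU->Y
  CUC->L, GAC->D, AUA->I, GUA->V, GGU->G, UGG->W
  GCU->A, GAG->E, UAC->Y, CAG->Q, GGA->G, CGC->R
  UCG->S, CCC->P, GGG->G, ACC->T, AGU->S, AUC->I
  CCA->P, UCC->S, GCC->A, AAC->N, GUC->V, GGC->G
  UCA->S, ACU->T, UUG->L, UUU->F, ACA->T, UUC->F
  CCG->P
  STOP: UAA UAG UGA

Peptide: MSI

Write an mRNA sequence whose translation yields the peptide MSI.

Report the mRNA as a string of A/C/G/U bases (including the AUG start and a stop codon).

residue 1: M -> AUG (start codon)
residue 2: S codons sorted = AGC,AGU,UCA,UCC,UCG,UCU -> pick first = AGC
residue 3: I codons sorted = AUA,AUC,AUU -> pick first = AUA
terminator: stop codons sorted = UAA,UAG,UGA -> pick first = UAA

Answer: mRNA: AUGAGCAUAUAA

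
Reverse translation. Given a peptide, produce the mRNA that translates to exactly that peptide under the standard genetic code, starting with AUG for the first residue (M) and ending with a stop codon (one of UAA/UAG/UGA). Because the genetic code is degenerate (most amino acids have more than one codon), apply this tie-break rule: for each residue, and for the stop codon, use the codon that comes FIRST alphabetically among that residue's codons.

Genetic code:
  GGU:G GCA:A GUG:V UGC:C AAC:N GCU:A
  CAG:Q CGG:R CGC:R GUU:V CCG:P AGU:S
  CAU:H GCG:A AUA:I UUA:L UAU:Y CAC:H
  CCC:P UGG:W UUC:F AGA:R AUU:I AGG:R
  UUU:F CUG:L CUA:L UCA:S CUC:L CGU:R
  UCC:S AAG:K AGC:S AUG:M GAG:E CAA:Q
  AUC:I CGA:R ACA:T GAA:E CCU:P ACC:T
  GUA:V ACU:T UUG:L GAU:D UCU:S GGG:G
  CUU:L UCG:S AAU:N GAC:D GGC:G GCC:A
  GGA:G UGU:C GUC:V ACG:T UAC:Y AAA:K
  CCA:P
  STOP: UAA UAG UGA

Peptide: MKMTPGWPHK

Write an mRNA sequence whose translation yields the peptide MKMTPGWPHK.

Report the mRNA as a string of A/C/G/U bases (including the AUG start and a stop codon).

residue 1: M -> AUG (start codon)
residue 2: K codons sorted = AAA,AAG -> pick first = AAA
residue 3: M -> AUG (only codon)
residue 4: T codons sorted = ACA,ACC,ACG,ACU -> pick first = ACA
residue 5: P codons sorted = CCA,CCC,CCG,CCU -> pick first = CCA
residue 6: G codons sorted = GGA,GGC,GGG,GGU -> pick first = GGA
residue 7: W -> UGG (only codon)
residue 8: P codons sorted = CCA,CCC,CCG,CCU -> pick first = CCA
residue 9: H codons sorted = CAC,CAU -> pick first = CAC
residue 10: K codons sorted = AAA,AAG -> pick first = AAA
terminator: stop codons sorted = UAA,UAG,UGA -> pick first = UAA

Answer: mRNA: AUGAAAAUGACACCAGGAUGGCCACACAAAUAA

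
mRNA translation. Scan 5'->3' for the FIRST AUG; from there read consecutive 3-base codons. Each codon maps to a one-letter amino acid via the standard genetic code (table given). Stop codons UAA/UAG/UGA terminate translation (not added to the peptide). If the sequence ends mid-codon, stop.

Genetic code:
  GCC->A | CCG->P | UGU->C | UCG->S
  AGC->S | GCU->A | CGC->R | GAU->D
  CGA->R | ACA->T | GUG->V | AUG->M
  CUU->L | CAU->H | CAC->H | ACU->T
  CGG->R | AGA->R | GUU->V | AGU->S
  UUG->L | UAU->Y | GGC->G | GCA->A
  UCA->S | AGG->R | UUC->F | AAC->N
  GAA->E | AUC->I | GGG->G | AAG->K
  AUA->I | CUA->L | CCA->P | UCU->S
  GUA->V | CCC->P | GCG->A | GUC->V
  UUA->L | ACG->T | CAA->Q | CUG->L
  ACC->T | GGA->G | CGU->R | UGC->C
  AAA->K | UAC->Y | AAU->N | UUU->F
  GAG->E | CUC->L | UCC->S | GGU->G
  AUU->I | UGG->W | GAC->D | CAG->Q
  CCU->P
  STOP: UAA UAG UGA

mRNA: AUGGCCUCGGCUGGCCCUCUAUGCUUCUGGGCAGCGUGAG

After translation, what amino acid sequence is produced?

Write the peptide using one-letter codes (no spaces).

Answer: MASAGPLCFWAA

Derivation:
start AUG at pos 0
pos 0: AUG -> M; peptide=M
pos 3: GCC -> A; peptide=MA
pos 6: UCG -> S; peptide=MAS
pos 9: GCU -> A; peptide=MASA
pos 12: GGC -> G; peptide=MASAG
pos 15: CCU -> P; peptide=MASAGP
pos 18: CUA -> L; peptide=MASAGPL
pos 21: UGC -> C; peptide=MASAGPLC
pos 24: UUC -> F; peptide=MASAGPLCF
pos 27: UGG -> W; peptide=MASAGPLCFW
pos 30: GCA -> A; peptide=MASAGPLCFWA
pos 33: GCG -> A; peptide=MASAGPLCFWAA
pos 36: UGA -> STOP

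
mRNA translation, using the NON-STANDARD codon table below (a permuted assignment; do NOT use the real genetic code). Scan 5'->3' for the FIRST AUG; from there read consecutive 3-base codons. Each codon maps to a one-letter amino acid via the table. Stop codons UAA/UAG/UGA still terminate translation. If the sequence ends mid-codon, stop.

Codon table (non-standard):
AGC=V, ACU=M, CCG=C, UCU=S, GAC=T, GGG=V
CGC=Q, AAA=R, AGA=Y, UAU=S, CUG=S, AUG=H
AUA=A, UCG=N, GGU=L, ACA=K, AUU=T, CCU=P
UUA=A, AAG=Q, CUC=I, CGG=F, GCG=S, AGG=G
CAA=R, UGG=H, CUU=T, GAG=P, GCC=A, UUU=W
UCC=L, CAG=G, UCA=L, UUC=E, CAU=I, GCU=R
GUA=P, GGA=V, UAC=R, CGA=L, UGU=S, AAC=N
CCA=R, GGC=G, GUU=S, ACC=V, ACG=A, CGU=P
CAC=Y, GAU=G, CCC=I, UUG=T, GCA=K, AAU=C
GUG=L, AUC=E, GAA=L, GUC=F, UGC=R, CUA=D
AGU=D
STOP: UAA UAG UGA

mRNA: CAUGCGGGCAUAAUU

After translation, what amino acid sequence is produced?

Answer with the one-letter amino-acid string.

start AUG at pos 1
pos 1: AUG -> H; peptide=H
pos 4: CGG -> F; peptide=HF
pos 7: GCA -> K; peptide=HFK
pos 10: UAA -> STOP

Answer: HFK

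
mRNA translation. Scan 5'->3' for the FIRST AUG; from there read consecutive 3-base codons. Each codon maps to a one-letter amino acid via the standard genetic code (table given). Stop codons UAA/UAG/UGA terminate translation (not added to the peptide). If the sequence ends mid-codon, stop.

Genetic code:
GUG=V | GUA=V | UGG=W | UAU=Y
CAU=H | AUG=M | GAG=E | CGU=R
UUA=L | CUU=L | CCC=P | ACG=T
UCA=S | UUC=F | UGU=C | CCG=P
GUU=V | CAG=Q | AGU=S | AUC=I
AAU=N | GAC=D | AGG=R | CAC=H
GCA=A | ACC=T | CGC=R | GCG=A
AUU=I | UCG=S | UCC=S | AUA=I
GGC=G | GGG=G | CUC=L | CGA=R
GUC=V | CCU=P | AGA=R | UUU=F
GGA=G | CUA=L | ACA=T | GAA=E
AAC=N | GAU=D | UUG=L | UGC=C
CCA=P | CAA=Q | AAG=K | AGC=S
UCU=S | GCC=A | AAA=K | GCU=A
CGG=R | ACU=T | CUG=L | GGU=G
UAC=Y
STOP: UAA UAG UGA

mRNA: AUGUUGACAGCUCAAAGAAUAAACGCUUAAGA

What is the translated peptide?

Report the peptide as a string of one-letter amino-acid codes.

start AUG at pos 0
pos 0: AUG -> M; peptide=M
pos 3: UUG -> L; peptide=ML
pos 6: ACA -> T; peptide=MLT
pos 9: GCU -> A; peptide=MLTA
pos 12: CAA -> Q; peptide=MLTAQ
pos 15: AGA -> R; peptide=MLTAQR
pos 18: AUA -> I; peptide=MLTAQRI
pos 21: AAC -> N; peptide=MLTAQRIN
pos 24: GCU -> A; peptide=MLTAQRINA
pos 27: UAA -> STOP

Answer: MLTAQRINA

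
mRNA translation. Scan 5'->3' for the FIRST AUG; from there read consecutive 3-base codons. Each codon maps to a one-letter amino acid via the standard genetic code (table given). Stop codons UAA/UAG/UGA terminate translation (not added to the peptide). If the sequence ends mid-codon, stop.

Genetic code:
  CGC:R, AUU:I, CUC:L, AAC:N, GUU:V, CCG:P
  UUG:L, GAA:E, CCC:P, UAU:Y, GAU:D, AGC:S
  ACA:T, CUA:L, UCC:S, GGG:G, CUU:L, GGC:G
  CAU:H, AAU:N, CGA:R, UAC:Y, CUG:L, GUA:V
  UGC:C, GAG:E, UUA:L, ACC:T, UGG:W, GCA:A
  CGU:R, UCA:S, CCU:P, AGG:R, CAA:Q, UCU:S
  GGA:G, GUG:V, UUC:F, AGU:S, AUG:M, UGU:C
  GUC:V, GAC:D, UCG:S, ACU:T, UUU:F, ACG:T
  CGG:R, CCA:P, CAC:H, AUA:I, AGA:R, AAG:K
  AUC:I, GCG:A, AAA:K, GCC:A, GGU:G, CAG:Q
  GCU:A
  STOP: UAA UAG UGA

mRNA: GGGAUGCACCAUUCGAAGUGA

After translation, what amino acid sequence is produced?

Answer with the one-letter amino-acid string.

Answer: MHHSK

Derivation:
start AUG at pos 3
pos 3: AUG -> M; peptide=M
pos 6: CAC -> H; peptide=MH
pos 9: CAU -> H; peptide=MHH
pos 12: UCG -> S; peptide=MHHS
pos 15: AAG -> K; peptide=MHHSK
pos 18: UGA -> STOP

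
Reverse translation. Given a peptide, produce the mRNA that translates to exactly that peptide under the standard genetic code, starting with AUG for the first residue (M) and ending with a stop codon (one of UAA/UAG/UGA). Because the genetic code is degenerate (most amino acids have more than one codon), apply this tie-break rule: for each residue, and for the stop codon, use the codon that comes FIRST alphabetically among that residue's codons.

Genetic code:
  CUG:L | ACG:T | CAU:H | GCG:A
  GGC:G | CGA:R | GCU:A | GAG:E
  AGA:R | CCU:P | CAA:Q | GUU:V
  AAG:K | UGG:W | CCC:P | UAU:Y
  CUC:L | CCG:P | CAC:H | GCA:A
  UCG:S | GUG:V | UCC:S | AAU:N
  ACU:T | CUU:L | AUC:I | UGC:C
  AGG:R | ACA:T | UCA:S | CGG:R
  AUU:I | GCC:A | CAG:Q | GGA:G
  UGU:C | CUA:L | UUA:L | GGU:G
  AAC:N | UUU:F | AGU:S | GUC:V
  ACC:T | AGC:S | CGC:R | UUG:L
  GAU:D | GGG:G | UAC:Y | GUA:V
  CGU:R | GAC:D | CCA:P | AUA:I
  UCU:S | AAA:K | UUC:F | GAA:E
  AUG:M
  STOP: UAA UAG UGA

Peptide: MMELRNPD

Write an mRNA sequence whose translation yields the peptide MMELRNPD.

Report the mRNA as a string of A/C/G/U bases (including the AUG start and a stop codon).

residue 1: M -> AUG (start codon)
residue 2: M -> AUG (only codon)
residue 3: E codons sorted = GAA,GAG -> pick first = GAA
residue 4: L codons sorted = CUA,CUC,CUG,CUU,UUA,UUG -> pick first = CUA
residue 5: R codons sorted = AGA,AGG,CGA,CGC,CGG,CGU -> pick first = AGA
residue 6: N codons sorted = AAC,AAU -> pick first = AAC
residue 7: P codons sorted = CCA,CCC,CCG,CCU -> pick first = CCA
residue 8: D codons sorted = GAC,GAU -> pick first = GAC
terminator: stop codons sorted = UAA,UAG,UGA -> pick first = UAA

Answer: mRNA: AUGAUGGAACUAAGAAACCCAGACUAA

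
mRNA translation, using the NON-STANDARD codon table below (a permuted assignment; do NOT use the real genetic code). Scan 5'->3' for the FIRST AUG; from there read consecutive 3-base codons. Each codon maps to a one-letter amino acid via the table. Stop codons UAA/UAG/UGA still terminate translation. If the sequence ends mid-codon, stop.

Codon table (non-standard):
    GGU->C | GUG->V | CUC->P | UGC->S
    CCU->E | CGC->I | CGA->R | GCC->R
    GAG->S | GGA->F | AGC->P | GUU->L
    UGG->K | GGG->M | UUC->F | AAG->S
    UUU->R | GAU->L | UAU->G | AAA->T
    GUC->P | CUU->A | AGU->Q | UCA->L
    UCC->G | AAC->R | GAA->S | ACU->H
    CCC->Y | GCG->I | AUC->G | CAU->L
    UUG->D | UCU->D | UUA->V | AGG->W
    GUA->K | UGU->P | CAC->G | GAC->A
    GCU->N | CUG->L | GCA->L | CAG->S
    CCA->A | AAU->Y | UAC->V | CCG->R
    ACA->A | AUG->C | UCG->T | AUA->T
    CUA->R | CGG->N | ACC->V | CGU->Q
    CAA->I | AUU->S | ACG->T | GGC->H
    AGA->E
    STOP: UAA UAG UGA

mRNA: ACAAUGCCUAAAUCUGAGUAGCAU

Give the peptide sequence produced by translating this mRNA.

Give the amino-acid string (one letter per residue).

Answer: CETDS

Derivation:
start AUG at pos 3
pos 3: AUG -> C; peptide=C
pos 6: CCU -> E; peptide=CE
pos 9: AAA -> T; peptide=CET
pos 12: UCU -> D; peptide=CETD
pos 15: GAG -> S; peptide=CETDS
pos 18: UAG -> STOP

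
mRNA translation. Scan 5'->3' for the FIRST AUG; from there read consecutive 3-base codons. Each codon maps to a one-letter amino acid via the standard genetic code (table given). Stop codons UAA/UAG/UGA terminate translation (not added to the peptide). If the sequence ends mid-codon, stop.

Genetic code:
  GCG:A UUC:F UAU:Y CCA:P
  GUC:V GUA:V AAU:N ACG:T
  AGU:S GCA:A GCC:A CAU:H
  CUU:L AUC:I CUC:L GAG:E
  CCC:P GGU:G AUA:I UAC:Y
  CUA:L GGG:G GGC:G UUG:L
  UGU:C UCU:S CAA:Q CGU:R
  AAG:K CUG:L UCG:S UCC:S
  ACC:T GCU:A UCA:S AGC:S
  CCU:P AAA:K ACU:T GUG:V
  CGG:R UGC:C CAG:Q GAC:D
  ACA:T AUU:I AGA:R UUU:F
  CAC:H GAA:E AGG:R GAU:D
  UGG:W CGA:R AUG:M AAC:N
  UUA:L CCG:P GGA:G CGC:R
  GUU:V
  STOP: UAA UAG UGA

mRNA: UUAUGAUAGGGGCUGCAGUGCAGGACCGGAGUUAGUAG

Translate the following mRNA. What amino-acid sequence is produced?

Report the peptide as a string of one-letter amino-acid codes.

Answer: MIGAAVQDRS

Derivation:
start AUG at pos 2
pos 2: AUG -> M; peptide=M
pos 5: AUA -> I; peptide=MI
pos 8: GGG -> G; peptide=MIG
pos 11: GCU -> A; peptide=MIGA
pos 14: GCA -> A; peptide=MIGAA
pos 17: GUG -> V; peptide=MIGAAV
pos 20: CAG -> Q; peptide=MIGAAVQ
pos 23: GAC -> D; peptide=MIGAAVQD
pos 26: CGG -> R; peptide=MIGAAVQDR
pos 29: AGU -> S; peptide=MIGAAVQDRS
pos 32: UAG -> STOP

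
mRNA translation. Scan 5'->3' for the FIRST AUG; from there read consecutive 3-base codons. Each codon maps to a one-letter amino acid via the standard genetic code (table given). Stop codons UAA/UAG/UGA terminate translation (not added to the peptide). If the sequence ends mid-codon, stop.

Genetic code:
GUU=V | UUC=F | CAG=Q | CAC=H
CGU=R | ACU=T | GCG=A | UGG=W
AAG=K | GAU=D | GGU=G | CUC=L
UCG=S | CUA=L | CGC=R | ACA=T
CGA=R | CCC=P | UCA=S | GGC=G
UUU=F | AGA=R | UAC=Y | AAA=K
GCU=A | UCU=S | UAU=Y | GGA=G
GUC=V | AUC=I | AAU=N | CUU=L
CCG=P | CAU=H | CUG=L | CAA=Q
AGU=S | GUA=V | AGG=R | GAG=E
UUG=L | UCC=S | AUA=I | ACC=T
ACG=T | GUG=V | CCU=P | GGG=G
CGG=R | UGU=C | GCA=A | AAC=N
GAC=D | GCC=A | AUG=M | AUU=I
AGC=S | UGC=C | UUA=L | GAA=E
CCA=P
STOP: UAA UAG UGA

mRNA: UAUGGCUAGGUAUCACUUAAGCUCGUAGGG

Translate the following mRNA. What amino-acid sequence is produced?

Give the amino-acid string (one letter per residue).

start AUG at pos 1
pos 1: AUG -> M; peptide=M
pos 4: GCU -> A; peptide=MA
pos 7: AGG -> R; peptide=MAR
pos 10: UAU -> Y; peptide=MARY
pos 13: CAC -> H; peptide=MARYH
pos 16: UUA -> L; peptide=MARYHL
pos 19: AGC -> S; peptide=MARYHLS
pos 22: UCG -> S; peptide=MARYHLSS
pos 25: UAG -> STOP

Answer: MARYHLSS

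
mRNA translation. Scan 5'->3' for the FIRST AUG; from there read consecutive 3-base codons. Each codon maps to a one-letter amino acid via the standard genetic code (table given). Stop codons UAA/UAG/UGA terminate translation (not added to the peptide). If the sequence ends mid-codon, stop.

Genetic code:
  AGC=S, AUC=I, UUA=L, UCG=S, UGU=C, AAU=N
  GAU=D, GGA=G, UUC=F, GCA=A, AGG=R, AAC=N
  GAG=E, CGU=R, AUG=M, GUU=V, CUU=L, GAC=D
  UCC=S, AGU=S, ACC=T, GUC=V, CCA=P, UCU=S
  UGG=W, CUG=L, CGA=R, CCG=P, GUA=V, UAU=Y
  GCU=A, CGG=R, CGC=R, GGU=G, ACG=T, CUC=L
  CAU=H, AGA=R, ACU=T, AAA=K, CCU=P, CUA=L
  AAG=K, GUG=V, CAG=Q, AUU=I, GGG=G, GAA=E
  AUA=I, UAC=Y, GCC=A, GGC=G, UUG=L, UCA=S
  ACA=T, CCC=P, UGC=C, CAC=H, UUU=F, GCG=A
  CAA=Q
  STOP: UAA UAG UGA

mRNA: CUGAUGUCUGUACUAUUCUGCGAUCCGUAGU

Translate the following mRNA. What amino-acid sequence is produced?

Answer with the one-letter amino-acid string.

Answer: MSVLFCDP

Derivation:
start AUG at pos 3
pos 3: AUG -> M; peptide=M
pos 6: UCU -> S; peptide=MS
pos 9: GUA -> V; peptide=MSV
pos 12: CUA -> L; peptide=MSVL
pos 15: UUC -> F; peptide=MSVLF
pos 18: UGC -> C; peptide=MSVLFC
pos 21: GAU -> D; peptide=MSVLFCD
pos 24: CCG -> P; peptide=MSVLFCDP
pos 27: UAG -> STOP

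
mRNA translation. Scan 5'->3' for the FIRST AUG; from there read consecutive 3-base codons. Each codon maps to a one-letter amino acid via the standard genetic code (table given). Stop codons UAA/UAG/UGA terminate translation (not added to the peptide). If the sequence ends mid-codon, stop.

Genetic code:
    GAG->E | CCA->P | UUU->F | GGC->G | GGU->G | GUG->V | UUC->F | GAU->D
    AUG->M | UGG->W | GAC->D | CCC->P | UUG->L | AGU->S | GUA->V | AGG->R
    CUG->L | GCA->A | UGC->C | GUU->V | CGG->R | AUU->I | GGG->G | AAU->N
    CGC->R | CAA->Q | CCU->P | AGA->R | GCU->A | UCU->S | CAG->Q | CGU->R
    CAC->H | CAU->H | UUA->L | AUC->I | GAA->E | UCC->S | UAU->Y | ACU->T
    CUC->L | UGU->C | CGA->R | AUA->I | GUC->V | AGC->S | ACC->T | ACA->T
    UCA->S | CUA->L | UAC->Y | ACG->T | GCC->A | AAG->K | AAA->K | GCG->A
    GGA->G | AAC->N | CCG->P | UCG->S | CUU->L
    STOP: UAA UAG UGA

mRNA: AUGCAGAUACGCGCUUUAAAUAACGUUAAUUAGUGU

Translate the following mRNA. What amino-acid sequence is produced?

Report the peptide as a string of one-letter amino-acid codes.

Answer: MQIRALNNVN

Derivation:
start AUG at pos 0
pos 0: AUG -> M; peptide=M
pos 3: CAG -> Q; peptide=MQ
pos 6: AUA -> I; peptide=MQI
pos 9: CGC -> R; peptide=MQIR
pos 12: GCU -> A; peptide=MQIRA
pos 15: UUA -> L; peptide=MQIRAL
pos 18: AAU -> N; peptide=MQIRALN
pos 21: AAC -> N; peptide=MQIRALNN
pos 24: GUU -> V; peptide=MQIRALNNV
pos 27: AAU -> N; peptide=MQIRALNNVN
pos 30: UAG -> STOP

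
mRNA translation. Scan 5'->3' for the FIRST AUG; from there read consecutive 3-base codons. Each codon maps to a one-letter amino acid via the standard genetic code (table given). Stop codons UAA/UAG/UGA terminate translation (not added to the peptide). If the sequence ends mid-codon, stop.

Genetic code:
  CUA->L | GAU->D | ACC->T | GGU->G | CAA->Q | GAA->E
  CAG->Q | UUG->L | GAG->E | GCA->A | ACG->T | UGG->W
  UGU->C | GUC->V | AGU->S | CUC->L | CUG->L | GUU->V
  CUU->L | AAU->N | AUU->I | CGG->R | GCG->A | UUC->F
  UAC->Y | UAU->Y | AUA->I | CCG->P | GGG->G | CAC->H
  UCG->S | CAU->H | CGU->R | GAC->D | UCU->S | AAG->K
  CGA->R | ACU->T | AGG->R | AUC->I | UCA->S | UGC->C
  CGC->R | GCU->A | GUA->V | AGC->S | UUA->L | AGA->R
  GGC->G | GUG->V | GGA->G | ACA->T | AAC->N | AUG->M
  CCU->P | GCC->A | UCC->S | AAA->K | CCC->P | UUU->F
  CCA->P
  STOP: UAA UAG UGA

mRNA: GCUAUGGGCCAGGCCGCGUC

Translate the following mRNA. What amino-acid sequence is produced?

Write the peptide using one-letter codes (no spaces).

Answer: MGQAA

Derivation:
start AUG at pos 3
pos 3: AUG -> M; peptide=M
pos 6: GGC -> G; peptide=MG
pos 9: CAG -> Q; peptide=MGQ
pos 12: GCC -> A; peptide=MGQA
pos 15: GCG -> A; peptide=MGQAA
pos 18: only 2 nt remain (<3), stop (end of mRNA)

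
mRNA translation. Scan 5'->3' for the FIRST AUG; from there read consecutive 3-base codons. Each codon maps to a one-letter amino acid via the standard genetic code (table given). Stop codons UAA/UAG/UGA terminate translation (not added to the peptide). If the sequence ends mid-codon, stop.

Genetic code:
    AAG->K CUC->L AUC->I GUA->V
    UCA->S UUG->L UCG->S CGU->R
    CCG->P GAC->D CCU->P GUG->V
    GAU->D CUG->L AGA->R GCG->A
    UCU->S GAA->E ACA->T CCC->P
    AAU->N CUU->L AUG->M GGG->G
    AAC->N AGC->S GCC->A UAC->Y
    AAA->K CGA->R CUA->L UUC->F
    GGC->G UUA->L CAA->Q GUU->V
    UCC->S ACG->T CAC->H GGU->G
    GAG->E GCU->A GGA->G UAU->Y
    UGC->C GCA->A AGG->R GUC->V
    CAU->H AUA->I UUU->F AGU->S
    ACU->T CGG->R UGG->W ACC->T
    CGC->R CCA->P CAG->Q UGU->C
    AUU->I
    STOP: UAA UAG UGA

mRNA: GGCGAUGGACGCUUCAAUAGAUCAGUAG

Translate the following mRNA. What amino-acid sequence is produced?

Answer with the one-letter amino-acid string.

Answer: MDASIDQ

Derivation:
start AUG at pos 4
pos 4: AUG -> M; peptide=M
pos 7: GAC -> D; peptide=MD
pos 10: GCU -> A; peptide=MDA
pos 13: UCA -> S; peptide=MDAS
pos 16: AUA -> I; peptide=MDASI
pos 19: GAU -> D; peptide=MDASID
pos 22: CAG -> Q; peptide=MDASIDQ
pos 25: UAG -> STOP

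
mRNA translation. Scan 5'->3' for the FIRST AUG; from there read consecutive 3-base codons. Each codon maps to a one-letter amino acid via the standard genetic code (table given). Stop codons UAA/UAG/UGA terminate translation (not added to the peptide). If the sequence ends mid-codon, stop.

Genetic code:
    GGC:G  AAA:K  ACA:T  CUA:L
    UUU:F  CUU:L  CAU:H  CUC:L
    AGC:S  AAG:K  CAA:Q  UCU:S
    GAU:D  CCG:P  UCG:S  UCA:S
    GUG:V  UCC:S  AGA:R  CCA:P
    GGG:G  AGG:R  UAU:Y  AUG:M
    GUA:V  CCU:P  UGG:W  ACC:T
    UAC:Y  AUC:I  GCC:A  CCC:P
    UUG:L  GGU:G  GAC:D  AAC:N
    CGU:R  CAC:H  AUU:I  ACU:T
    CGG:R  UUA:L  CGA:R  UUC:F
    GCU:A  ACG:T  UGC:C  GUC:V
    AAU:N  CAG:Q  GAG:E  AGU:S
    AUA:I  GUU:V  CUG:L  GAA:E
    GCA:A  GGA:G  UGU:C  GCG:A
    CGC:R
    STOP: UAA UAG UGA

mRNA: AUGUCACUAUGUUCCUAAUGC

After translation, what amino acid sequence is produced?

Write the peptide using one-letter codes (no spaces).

Answer: MSLCS

Derivation:
start AUG at pos 0
pos 0: AUG -> M; peptide=M
pos 3: UCA -> S; peptide=MS
pos 6: CUA -> L; peptide=MSL
pos 9: UGU -> C; peptide=MSLC
pos 12: UCC -> S; peptide=MSLCS
pos 15: UAA -> STOP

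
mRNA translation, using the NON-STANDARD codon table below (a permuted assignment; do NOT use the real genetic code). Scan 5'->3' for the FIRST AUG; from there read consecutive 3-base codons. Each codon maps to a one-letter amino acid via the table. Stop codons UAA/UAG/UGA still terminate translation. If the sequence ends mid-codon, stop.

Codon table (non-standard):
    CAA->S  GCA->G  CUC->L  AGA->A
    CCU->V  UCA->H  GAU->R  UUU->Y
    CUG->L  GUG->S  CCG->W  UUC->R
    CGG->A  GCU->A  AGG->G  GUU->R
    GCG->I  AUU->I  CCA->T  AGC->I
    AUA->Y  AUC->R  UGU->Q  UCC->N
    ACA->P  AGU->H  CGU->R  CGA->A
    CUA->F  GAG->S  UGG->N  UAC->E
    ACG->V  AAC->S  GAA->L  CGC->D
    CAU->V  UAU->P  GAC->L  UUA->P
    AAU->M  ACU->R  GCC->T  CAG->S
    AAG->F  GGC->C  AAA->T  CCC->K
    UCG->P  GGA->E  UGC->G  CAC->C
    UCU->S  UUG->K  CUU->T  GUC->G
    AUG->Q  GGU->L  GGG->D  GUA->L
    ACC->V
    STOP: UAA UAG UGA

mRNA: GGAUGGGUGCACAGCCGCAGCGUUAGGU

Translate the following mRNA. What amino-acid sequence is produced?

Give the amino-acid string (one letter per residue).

start AUG at pos 2
pos 2: AUG -> Q; peptide=Q
pos 5: GGU -> L; peptide=QL
pos 8: GCA -> G; peptide=QLG
pos 11: CAG -> S; peptide=QLGS
pos 14: CCG -> W; peptide=QLGSW
pos 17: CAG -> S; peptide=QLGSWS
pos 20: CGU -> R; peptide=QLGSWSR
pos 23: UAG -> STOP

Answer: QLGSWSR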